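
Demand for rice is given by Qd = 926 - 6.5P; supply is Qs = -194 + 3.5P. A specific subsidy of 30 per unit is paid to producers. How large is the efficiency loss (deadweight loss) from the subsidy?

Pre-subsidy: 926 - 6.5P = -194 + 3.5P gives P* = 112, Q* = 198.
With the subsidy, sellers receive Ps = Pb + 30 for each unit, where Pb is the price buyers pay.
Supply in terms of Pb becomes Qs = -194 + 3.5(Pb + 30) = -89 + 3.5Pb. Setting this equal to demand: 926 - 6.5Pb = -89 + 3.5Pb, so Pb = 101.5.
Sellers receive Ps = 101.5 + 30 = 131.5; Q' = 926 − 6.5·101.5 = 266.25.
The subsidy expands output by 266.25 − 198 = 68.25 past the efficient level; on those units the gap between marginal cost and willingness to pay runs from 0 up to 30.
DWL = ½ × 30 × 68.25 = 1023.75.

Deadweight loss = 1023.75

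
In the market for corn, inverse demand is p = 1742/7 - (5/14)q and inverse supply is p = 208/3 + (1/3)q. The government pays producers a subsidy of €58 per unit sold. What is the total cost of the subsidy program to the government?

Pre-subsidy: 1742/7 - (5/14)q = 208/3 + (1/3)q gives q* = 260 and p* = 156.
With the subsidy, sellers receive ps = pb + 58 for each unit, where pb is the price buyers pay.
On the curves, pb = 1742/7 - (5/14)q and ps = 208/3 + (1/3)q; the wedge ps − pb = 58 gives 208/3 + (1/3)q − (1742/7 - (5/14)q) = 58, so q' = 344.
Then pb = 1742/7 − (5/14)·344 = 126 and ps = 208/3 + (1/3)·344 = 184.
Government outlay = subsidy × quantity = 58 × 344 = 19952.

Government cost = €19952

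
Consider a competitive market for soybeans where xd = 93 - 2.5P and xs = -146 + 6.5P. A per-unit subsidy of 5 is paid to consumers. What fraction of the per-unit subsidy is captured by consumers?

Pre-subsidy: 93 - 2.5P = -146 + 6.5P gives P* = 239/9, x* = 479/18.
With the rebate, buyers effectively pay Pb = Ps − 5, where Ps is the price sellers receive.
Demand in terms of Ps becomes xd = 93 − 2.5(Ps − 5) = 105.5 - 2.5Ps. Setting this equal to supply: 105.5 - 2.5Ps = -146 + 6.5Ps, so Ps = 503/18.
Buyers pay Pb = 503/18 − 5 = 413/18; x' = -146 + 6.5·(503/18) = 1283/36.
Buyers' price falls by P* − Pb = 239/9 − 413/18 = 65/18; sellers' price rises by Ps − P* = 503/18 − 239/9 = 25/18.
So consumers capture (65/18)/5 = 13/18 of each unit of subsidy.

Consumer share = 13/18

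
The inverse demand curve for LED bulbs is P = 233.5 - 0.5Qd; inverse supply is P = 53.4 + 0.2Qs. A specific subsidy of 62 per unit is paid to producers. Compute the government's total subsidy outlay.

Pre-subsidy: 233.5 - 0.5Q = 53.4 + 0.2Q gives Q* = 1801/7 and P* = 734/7.
With the subsidy, sellers receive Ps = Pb + 62 for each unit, where Pb is the price buyers pay.
On the curves, Pb = 233.5 - 0.5Q and Ps = 53.4 + 0.2Q; the wedge Ps − Pb = 62 gives 53.4 + 0.2Q − (233.5 - 0.5Q) = 62, so Q' = 2421/7.
Then Pb = 233.5 − 0.5·(2421/7) = 424/7 and Ps = 53.4 + 0.2·(2421/7) = 858/7.
Government outlay = subsidy × quantity = 62 × 2421/7 = 150102/7.

Government cost = 150102/7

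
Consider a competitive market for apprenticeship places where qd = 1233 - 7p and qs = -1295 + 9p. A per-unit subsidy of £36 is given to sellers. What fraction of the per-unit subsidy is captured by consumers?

Consumer share = 0.5625

Pre-subsidy: 1233 - 7p = -1295 + 9p gives p* = 158, q* = 127.
With the subsidy, sellers receive ps = pb + 36 for each unit, where pb is the price buyers pay.
Supply in terms of pb becomes qs = -1295 + 9(pb + 36) = -971 + 9pb. Setting this equal to demand: 1233 - 7pb = -971 + 9pb, so pb = 137.75.
Sellers receive ps = 137.75 + 36 = 173.75; q' = 1233 − 7·137.75 = 268.75.
Buyers' price falls by p* − pb = 158 − 137.75 = 20.25; sellers' price rises by ps − p* = 173.75 − 158 = 15.75.
So consumers capture 20.25/36 = 0.5625 of each unit of subsidy.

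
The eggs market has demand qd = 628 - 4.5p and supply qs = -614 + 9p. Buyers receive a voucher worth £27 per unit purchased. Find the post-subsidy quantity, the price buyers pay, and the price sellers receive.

q' = 295; buyers pay £74; sellers receive £101

Pre-subsidy: 628 - 4.5p = -614 + 9p gives p* = 92, q* = 214.
With the rebate, buyers effectively pay pb = ps − 27, where ps is the price sellers receive.
Demand in terms of ps becomes qd = 628 − 4.5(ps − 27) = 749.5 - 4.5ps. Setting this equal to supply: 749.5 - 4.5ps = -614 + 9ps, so ps = 101.
Buyers pay pb = 101 − 27 = 74; q' = -614 + 9·101 = 295.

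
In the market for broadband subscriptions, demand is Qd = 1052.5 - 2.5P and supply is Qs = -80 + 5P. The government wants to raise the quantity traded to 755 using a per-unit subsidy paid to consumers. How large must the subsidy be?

At Q = 755, invert demand for the buyer price: Pb = (1052.5 − 755)/2.5 = 119; invert supply for the seller price: Ps = (755 − (-80))/5 = 167.
The subsidy must fill the gap: s = Ps − Pb = 167 − 119 = 48.

Required subsidy s = 48 per unit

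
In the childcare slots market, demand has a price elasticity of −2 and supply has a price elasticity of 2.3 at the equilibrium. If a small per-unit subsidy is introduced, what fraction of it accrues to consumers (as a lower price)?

For a small subsidy around the equilibrium, the benefit split depends on the relative slopes, which at a point are proportional to the elasticities.
Buyer share = εs/(εs + |εd|) = 2.3/(2.3 + 2) = 23/43; seller share = |εd|/(εs + |εd|) = 20/43.

Consumer share = 23/43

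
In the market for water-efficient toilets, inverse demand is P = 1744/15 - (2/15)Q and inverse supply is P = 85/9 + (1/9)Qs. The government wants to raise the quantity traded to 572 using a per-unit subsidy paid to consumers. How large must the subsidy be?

At Q = 572, from the demand curve buyers pay Pb = 1744/15 − (2/15)·572 = 40; from the supply curve sellers need Ps = 85/9 + (1/9)·572 = 73.
The subsidy must fill the gap: s = Ps − Pb = 73 − 40 = 33.

Required subsidy s = 33 per unit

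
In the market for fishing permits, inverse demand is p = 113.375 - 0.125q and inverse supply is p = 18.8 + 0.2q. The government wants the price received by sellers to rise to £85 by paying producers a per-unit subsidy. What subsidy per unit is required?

Required subsidy s = £13 per unit

At a seller price of 85, quantity supplied is -94 + 5·85 = 331.
Buyers absorb 331 only when they pay pb = 113.375 − 0.125·331 = 72.
s = ps − pb = 85 − 72 = 13.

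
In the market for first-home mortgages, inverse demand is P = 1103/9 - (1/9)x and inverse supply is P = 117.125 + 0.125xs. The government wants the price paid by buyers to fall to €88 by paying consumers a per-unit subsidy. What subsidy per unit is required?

At a buyer price of 88, quantity demanded is 1103 − 9·88 = 311.
Sellers supply 311 only when they receive Ps = 117.125 + 0.125·311 = 156.
s = Ps − Pb = 156 − 88 = 68.

Required subsidy s = €68 per unit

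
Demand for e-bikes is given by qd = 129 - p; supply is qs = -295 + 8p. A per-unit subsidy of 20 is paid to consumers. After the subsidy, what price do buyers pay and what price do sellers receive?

Buyers pay 88/3; sellers receive 148/3

Pre-subsidy: 129 - p = -295 + 8p gives p* = 424/9, q* = 737/9.
With the rebate, buyers effectively pay pb = ps − 20, where ps is the price sellers receive.
Demand in terms of ps becomes qd = 129 − 1(ps − 20) = 149 - ps. Setting this equal to supply: 149 - ps = -295 + 8ps, so ps = 148/3.
Buyers pay pb = 148/3 − 20 = 88/3; q' = -295 + 8·(148/3) = 299/3.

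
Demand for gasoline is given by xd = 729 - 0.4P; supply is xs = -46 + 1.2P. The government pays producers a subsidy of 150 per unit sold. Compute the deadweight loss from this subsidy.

Deadweight loss = 3375

Pre-subsidy: 729 - 0.4P = -46 + 1.2P gives P* = 484.375, x* = 535.25.
With the subsidy, sellers receive Ps = Pb + 150 for each unit, where Pb is the price buyers pay.
Supply in terms of Pb becomes xs = -46 + 1.2(Pb + 150) = 134 + 1.2Pb. Setting this equal to demand: 729 - 0.4Pb = 134 + 1.2Pb, so Pb = 371.875.
Sellers receive Ps = 371.875 + 150 = 521.875; x' = 729 − 0.4·371.875 = 580.25.
The subsidy expands output by 580.25 − 535.25 = 45 past the efficient level; on those units the gap between marginal cost and willingness to pay runs from 0 up to 150.
DWL = ½ × 150 × 45 = 3375.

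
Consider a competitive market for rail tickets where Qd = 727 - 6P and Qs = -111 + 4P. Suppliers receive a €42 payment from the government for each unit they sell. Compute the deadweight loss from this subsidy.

Deadweight loss = €2116.8

Pre-subsidy: 727 - 6P = -111 + 4P gives P* = 83.8, Q* = 224.2.
With the subsidy, sellers receive Ps = Pb + 42 for each unit, where Pb is the price buyers pay.
Supply in terms of Pb becomes Qs = -111 + 4(Pb + 42) = 57 + 4Pb. Setting this equal to demand: 727 - 6Pb = 57 + 4Pb, so Pb = 67.
Sellers receive Ps = 67 + 42 = 109; Q' = 727 − 6·67 = 325.
The subsidy expands output by 325 − 224.2 = 100.8 past the efficient level; on those units the gap between marginal cost and willingness to pay runs from 0 up to 42.
DWL = ½ × 42 × 100.8 = 2116.8.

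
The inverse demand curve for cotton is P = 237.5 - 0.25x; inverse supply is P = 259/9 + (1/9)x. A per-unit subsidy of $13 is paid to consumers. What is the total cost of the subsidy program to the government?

Government cost = $7982

Pre-subsidy: 237.5 - 0.25x = 259/9 + (1/9)x gives x* = 578 and P* = 93.
With the rebate, buyers effectively pay Pb = Ps − 13, where Ps is the price sellers receive.
On the curves, Pb = 237.5 - 0.25x and Ps = 259/9 + (1/9)x; the wedge Ps − Pb = 13 gives 259/9 + (1/9)x − (237.5 - 0.25x) = 13, so x' = 614.
Then Pb = 237.5 − 0.25·614 = 84 and Ps = 259/9 + (1/9)·614 = 97.
Government outlay = subsidy × quantity = 13 × 614 = 7982.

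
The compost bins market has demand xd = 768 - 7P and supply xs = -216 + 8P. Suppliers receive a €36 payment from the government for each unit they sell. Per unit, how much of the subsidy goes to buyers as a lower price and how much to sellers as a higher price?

Pre-subsidy: 768 - 7P = -216 + 8P gives P* = 65.6, x* = 308.8.
With the subsidy, sellers receive Ps = Pb + 36 for each unit, where Pb is the price buyers pay.
Supply in terms of Pb becomes xs = -216 + 8(Pb + 36) = 72 + 8Pb. Setting this equal to demand: 768 - 7Pb = 72 + 8Pb, so Pb = 46.4.
Sellers receive Ps = 46.4 + 36 = 82.4; x' = 768 − 7·46.4 = 443.2.
Buyers' price falls by P* − Pb = 65.6 − 46.4 = 19.2; sellers' price rises by Ps − P* = 82.4 − 65.6 = 16.8.

Buyers gain €19.2 per unit; sellers gain €16.8 per unit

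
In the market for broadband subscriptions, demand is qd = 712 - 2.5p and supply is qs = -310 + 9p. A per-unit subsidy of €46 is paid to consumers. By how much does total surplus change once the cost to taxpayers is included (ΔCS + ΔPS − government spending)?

Net change in total surplus = -€2070

Pre-subsidy: 712 - 2.5p = -310 + 9p gives p* = 2044/23, q* = 11266/23.
With the rebate, buyers effectively pay pb = ps − 46, where ps is the price sellers receive.
Demand in terms of ps becomes qd = 712 − 2.5(ps − 46) = 827 - 2.5ps. Setting this equal to supply: 827 - 2.5ps = -310 + 9ps, so ps = 2274/23.
Buyers pay pb = 2274/23 − 46 = 1216/23; q' = -310 + 9·(2274/23) = 13336/23.
ΔCS = ½(11266/23 + 13336/23)(2044/23 − 1216/23) = 442836/23; ΔPS = ½(11266/23 + 13336/23)(2274/23 − 2044/23) = 123010/23.
Government spending = 46 × 13336/23 = 26672.
Net change = 442836/23 + 123010/23 − 26672 = -2070. The loss equals the DWL triangle ½·46·90.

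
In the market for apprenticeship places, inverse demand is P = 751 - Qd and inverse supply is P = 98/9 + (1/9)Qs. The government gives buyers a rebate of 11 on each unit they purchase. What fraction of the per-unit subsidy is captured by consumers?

Pre-subsidy: 751 - Q = 98/9 + (1/9)Q gives Q* = 666.1 and P* = 84.9.
With the rebate, buyers effectively pay Pb = Ps − 11, where Ps is the price sellers receive.
On the curves, Pb = 751 - Q and Ps = 98/9 + (1/9)Q; the wedge Ps − Pb = 11 gives 98/9 + (1/9)Q − (751 - Q) = 11, so Q' = 676.
Then Pb = 751 − 1·676 = 75 and Ps = 98/9 + (1/9)·676 = 86.
Buyers' price falls by P* − Pb = 84.9 − 75 = 9.9; sellers' price rises by Ps − P* = 86 − 84.9 = 1.1.
So consumers capture 9.9/11 = 0.9 of each unit of subsidy.

Consumer share = 0.9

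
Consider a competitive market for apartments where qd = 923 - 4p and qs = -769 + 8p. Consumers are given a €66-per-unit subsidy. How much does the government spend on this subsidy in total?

Pre-subsidy: 923 - 4p = -769 + 8p gives p* = 141, q* = 359.
With the rebate, buyers effectively pay pb = ps − 66, where ps is the price sellers receive.
Demand in terms of ps becomes qd = 923 − 4(ps − 66) = 1187 - 4ps. Setting this equal to supply: 1187 - 4ps = -769 + 8ps, so ps = 163.
Buyers pay pb = 163 − 66 = 97; q' = -769 + 8·163 = 535.
Government outlay = subsidy × quantity = 66 × 535 = 35310.

Government cost = €35310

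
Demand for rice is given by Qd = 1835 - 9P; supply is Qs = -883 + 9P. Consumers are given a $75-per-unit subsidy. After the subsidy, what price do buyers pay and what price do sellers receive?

Buyers pay $113.5; sellers receive $188.5

Pre-subsidy: 1835 - 9P = -883 + 9P gives P* = 151, Q* = 476.
With the rebate, buyers effectively pay Pb = Ps − 75, where Ps is the price sellers receive.
Demand in terms of Ps becomes Qd = 1835 − 9(Ps − 75) = 2510 - 9Ps. Setting this equal to supply: 2510 - 9Ps = -883 + 9Ps, so Ps = 188.5.
Buyers pay Pb = 188.5 − 75 = 113.5; Q' = -883 + 9·188.5 = 813.5.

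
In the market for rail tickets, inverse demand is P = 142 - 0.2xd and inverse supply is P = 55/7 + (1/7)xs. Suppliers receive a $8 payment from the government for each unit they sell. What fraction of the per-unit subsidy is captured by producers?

Producer share = 5/12

Pre-subsidy: 142 - 0.2x = 55/7 + (1/7)x gives x* = 391.25 and P* = 63.75.
With the subsidy, sellers receive Ps = Pb + 8 for each unit, where Pb is the price buyers pay.
On the curves, Pb = 142 - 0.2x and Ps = 55/7 + (1/7)x; the wedge Ps − Pb = 8 gives 55/7 + (1/7)x − (142 - 0.2x) = 8, so x' = 4975/12.
Then Pb = 142 − 0.2·(4975/12) = 709/12 and Ps = 55/7 + (1/7)·(4975/12) = 805/12.
Buyers' price falls by P* − Pb = 63.75 − 709/12 = 14/3; sellers' price rises by Ps − P* = 805/12 − 63.75 = 10/3.
So producers capture (10/3)/8 = 5/12 of each unit of subsidy.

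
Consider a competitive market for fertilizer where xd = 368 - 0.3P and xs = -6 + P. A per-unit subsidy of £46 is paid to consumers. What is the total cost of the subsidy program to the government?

Pre-subsidy: 368 - 0.3P = -6 + P gives P* = 3740/13, x* = 3662/13.
With the rebate, buyers effectively pay Pb = Ps − 46, where Ps is the price sellers receive.
Demand in terms of Ps becomes xd = 368 − 0.3(Ps − 46) = 381.8 - 0.3Ps. Setting this equal to supply: 381.8 - 0.3Ps = -6 + Ps, so Ps = 3878/13.
Buyers pay Pb = 3878/13 − 46 = 3280/13; x' = -6 + 1·(3878/13) = 3800/13.
Government outlay = subsidy × quantity = 46 × 3800/13 = 174800/13.

Government cost = 174800/13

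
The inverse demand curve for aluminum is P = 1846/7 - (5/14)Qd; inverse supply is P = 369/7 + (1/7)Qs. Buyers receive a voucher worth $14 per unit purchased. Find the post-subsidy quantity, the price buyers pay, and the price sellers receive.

Pre-subsidy: 1846/7 - (5/14)Q = 369/7 + (1/7)Q gives Q* = 422 and P* = 113.
With the rebate, buyers effectively pay Pb = Ps − 14, where Ps is the price sellers receive.
On the curves, Pb = 1846/7 - (5/14)Q and Ps = 369/7 + (1/7)Q; the wedge Ps − Pb = 14 gives 369/7 + (1/7)Q − (1846/7 - (5/14)Q) = 14, so Q' = 450.
Then Pb = 1846/7 − (5/14)·450 = 103 and Ps = 369/7 + (1/7)·450 = 117.

Q' = 450; buyers pay $103; sellers receive $117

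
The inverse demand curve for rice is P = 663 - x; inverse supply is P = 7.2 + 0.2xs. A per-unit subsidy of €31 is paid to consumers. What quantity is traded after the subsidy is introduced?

Pre-subsidy: 663 - x = 7.2 + 0.2x gives x* = 546.5 and P* = 116.5.
With the rebate, buyers effectively pay Pb = Ps − 31, where Ps is the price sellers receive.
On the curves, Pb = 663 - x and Ps = 7.2 + 0.2x; the wedge Ps − Pb = 31 gives 7.2 + 0.2x − (663 - x) = 31, so x' = 1717/3.
Then Pb = 663 − 1·(1717/3) = 272/3 and Ps = 7.2 + 0.2·(1717/3) = 365/3.

x' = 1717/3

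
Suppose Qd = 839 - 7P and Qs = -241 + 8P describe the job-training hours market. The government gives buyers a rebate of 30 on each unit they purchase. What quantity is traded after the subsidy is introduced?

Pre-subsidy: 839 - 7P = -241 + 8P gives P* = 72, Q* = 335.
With the rebate, buyers effectively pay Pb = Ps − 30, where Ps is the price sellers receive.
Demand in terms of Ps becomes Qd = 839 − 7(Ps − 30) = 1049 - 7Ps. Setting this equal to supply: 1049 - 7Ps = -241 + 8Ps, so Ps = 86.
Buyers pay Pb = 86 − 30 = 56; Q' = -241 + 8·86 = 447.

Q' = 447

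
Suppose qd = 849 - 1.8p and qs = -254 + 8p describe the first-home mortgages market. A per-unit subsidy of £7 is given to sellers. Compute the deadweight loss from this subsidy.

Pre-subsidy: 849 - 1.8p = -254 + 8p gives p* = 5515/49, q* = 31674/49.
With the subsidy, sellers receive ps = pb + 7 for each unit, where pb is the price buyers pay.
Supply in terms of pb becomes qs = -254 + 8(pb + 7) = -198 + 8pb. Setting this equal to demand: 849 - 1.8pb = -198 + 8pb, so pb = 5235/49.
Sellers receive ps = 5235/49 + 7 = 5578/49; q' = 849 − 1.8·(5235/49) = 32178/49.
The subsidy expands output by 32178/49 − 31674/49 = 72/7 past the efficient level; on those units the gap between marginal cost and willingness to pay runs from 0 up to 7.
DWL = ½ × 7 × 72/7 = 36.

Deadweight loss = £36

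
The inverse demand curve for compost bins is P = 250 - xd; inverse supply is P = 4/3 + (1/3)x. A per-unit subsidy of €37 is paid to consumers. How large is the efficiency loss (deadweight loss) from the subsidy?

Pre-subsidy: 250 - x = 4/3 + (1/3)x gives x* = 186.5 and P* = 63.5.
With the rebate, buyers effectively pay Pb = Ps − 37, where Ps is the price sellers receive.
On the curves, Pb = 250 - x and Ps = 4/3 + (1/3)x; the wedge Ps − Pb = 37 gives 4/3 + (1/3)x − (250 - x) = 37, so x' = 214.25.
Then Pb = 250 − 1·214.25 = 35.75 and Ps = 4/3 + (1/3)·214.25 = 72.75.
The subsidy expands output by 214.25 − 186.5 = 27.75 past the efficient level; on those units the gap between marginal cost and willingness to pay runs from 0 up to 37.
DWL = ½ × 37 × 27.75 = 513.375.

Deadweight loss = €513.375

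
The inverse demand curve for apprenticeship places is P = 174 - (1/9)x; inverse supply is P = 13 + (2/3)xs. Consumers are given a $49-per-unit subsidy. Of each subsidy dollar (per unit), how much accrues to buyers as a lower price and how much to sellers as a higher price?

Buyers gain $7 per unit; sellers gain $42 per unit

Pre-subsidy: 174 - (1/9)x = 13 + (2/3)x gives x* = 207 and P* = 151.
With the rebate, buyers effectively pay Pb = Ps − 49, where Ps is the price sellers receive.
On the curves, Pb = 174 - (1/9)x and Ps = 13 + (2/3)x; the wedge Ps − Pb = 49 gives 13 + (2/3)x − (174 - (1/9)x) = 49, so x' = 270.
Then Pb = 174 − (1/9)·270 = 144 and Ps = 13 + (2/3)·270 = 193.
Buyers' price falls by P* − Pb = 151 − 144 = 7; sellers' price rises by Ps − P* = 193 − 151 = 42.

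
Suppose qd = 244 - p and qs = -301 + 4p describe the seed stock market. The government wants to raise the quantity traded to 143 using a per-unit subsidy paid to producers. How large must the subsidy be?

Required subsidy s = 10 per unit

At q = 143, invert demand for the buyer price: pb = (244 − 143)/1 = 101; invert supply for the seller price: ps = (143 − (-301))/4 = 111.
The subsidy must fill the gap: s = ps − pb = 111 − 101 = 10.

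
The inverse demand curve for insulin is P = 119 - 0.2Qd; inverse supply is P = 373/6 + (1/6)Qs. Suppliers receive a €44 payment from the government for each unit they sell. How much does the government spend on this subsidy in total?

Government cost = €12100

Pre-subsidy: 119 - 0.2Q = 373/6 + (1/6)Q gives Q* = 155 and P* = 88.
With the subsidy, sellers receive Ps = Pb + 44 for each unit, where Pb is the price buyers pay.
On the curves, Pb = 119 - 0.2Q and Ps = 373/6 + (1/6)Q; the wedge Ps − Pb = 44 gives 373/6 + (1/6)Q − (119 - 0.2Q) = 44, so Q' = 275.
Then Pb = 119 − 0.2·275 = 64 and Ps = 373/6 + (1/6)·275 = 108.
Government outlay = subsidy × quantity = 44 × 275 = 12100.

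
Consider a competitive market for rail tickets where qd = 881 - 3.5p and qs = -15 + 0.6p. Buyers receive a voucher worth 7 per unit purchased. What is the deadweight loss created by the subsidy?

Pre-subsidy: 881 - 3.5p = -15 + 0.6p gives p* = 8960/41, q* = 4761/41.
With the rebate, buyers effectively pay pb = ps − 7, where ps is the price sellers receive.
Demand in terms of ps becomes qd = 881 − 3.5(ps − 7) = 905.5 - 3.5ps. Setting this equal to supply: 905.5 - 3.5ps = -15 + 0.6ps, so ps = 9205/41.
Buyers pay pb = 9205/41 − 7 = 8918/41; q' = -15 + 0.6·(9205/41) = 4908/41.
The subsidy expands output by 4908/41 − 4761/41 = 147/41 past the efficient level; on those units the gap between marginal cost and willingness to pay runs from 0 up to 7.
DWL = ½ × 7 × 147/41 = 1029/82.

Deadweight loss = 1029/82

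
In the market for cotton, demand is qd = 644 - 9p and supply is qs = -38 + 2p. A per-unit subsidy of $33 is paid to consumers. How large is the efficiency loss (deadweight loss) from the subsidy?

Pre-subsidy: 644 - 9p = -38 + 2p gives p* = 62, q* = 86.
With the rebate, buyers effectively pay pb = ps − 33, where ps is the price sellers receive.
Demand in terms of ps becomes qd = 644 − 9(ps − 33) = 941 - 9ps. Setting this equal to supply: 941 - 9ps = -38 + 2ps, so ps = 89.
Buyers pay pb = 89 − 33 = 56; q' = -38 + 2·89 = 140.
The subsidy expands output by 140 − 86 = 54 past the efficient level; on those units the gap between marginal cost and willingness to pay runs from 0 up to 33.
DWL = ½ × 33 × 54 = 891.

Deadweight loss = $891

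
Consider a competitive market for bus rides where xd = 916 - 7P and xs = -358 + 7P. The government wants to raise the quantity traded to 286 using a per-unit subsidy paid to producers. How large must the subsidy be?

At x = 286, invert demand for the buyer price: Pb = (916 − 286)/7 = 90; invert supply for the seller price: Ps = (286 − (-358))/7 = 92.
The subsidy must fill the gap: s = Ps − Pb = 92 − 90 = 2.

Required subsidy s = 2 per unit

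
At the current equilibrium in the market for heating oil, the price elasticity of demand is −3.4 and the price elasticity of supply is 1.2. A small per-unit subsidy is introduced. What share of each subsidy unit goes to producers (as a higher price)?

For a small subsidy around the equilibrium, the benefit split depends on the relative slopes, which at a point are proportional to the elasticities.
Buyer share = εs/(εs + |εd|) = 1.2/(1.2 + 3.4) = 6/23; seller share = |εd|/(εs + |εd|) = 17/23.
So producers capture 17/23 of the subsidy.

Producer share = 17/23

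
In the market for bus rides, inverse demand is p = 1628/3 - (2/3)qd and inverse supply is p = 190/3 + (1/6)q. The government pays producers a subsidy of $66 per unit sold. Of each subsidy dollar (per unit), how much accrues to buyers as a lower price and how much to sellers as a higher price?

Buyers gain $52.8 per unit; sellers gain $13.2 per unit

Pre-subsidy: 1628/3 - (2/3)q = 190/3 + (1/6)q gives q* = 575.2 and p* = 159.2.
With the subsidy, sellers receive ps = pb + 66 for each unit, where pb is the price buyers pay.
On the curves, pb = 1628/3 - (2/3)q and ps = 190/3 + (1/6)q; the wedge ps − pb = 66 gives 190/3 + (1/6)q − (1628/3 - (2/3)q) = 66, so q' = 654.4.
Then pb = 1628/3 − (2/3)·654.4 = 106.4 and ps = 190/3 + (1/6)·654.4 = 172.4.
Buyers' price falls by p* − pb = 159.2 − 106.4 = 52.8; sellers' price rises by ps − p* = 172.4 − 159.2 = 13.2.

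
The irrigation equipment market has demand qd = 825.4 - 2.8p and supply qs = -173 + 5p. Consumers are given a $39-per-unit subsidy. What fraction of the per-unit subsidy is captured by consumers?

Consumer share = 25/39

Pre-subsidy: 825.4 - 2.8p = -173 + 5p gives p* = 128, q* = 467.
With the rebate, buyers effectively pay pb = ps − 39, where ps is the price sellers receive.
Demand in terms of ps becomes qd = 825.4 − 2.8(ps − 39) = 934.6 - 2.8ps. Setting this equal to supply: 934.6 - 2.8ps = -173 + 5ps, so ps = 142.
Buyers pay pb = 142 − 39 = 103; q' = -173 + 5·142 = 537.
Buyers' price falls by p* − pb = 128 − 103 = 25; sellers' price rises by ps − p* = 142 − 128 = 14.
So consumers capture 25/39 = 25/39 of each unit of subsidy.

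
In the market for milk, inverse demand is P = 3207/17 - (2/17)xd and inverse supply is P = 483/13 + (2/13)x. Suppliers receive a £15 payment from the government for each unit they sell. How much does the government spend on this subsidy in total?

Pre-subsidy: 3207/17 - (2/17)x = 483/13 + (2/13)x gives x* = 558 and P* = 123.
With the subsidy, sellers receive Ps = Pb + 15 for each unit, where Pb is the price buyers pay.
On the curves, Pb = 3207/17 - (2/17)x and Ps = 483/13 + (2/13)x; the wedge Ps − Pb = 15 gives 483/13 + (2/13)x − (3207/17 - (2/17)x) = 15, so x' = 613.25.
Then Pb = 3207/17 − (2/17)·613.25 = 116.5 and Ps = 483/13 + (2/13)·613.25 = 131.5.
Government outlay = subsidy × quantity = 15 × 613.25 = 9198.75.

Government cost = £9198.75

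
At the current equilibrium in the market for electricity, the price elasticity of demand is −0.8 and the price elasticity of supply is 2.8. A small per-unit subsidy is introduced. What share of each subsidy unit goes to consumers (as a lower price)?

For a small subsidy around the equilibrium, the benefit split depends on the relative slopes, which at a point are proportional to the elasticities.
Buyer share = εs/(εs + |εd|) = 2.8/(2.8 + 0.8) = 7/9; seller share = |εd|/(εs + |εd|) = 2/9.

Consumer share = 7/9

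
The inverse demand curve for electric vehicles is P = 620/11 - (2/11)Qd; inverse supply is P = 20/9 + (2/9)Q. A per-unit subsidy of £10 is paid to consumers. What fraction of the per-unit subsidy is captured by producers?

Pre-subsidy: 620/11 - (2/11)Q = 20/9 + (2/9)Q gives Q* = 134 and P* = 32.
With the rebate, buyers effectively pay Pb = Ps − 10, where Ps is the price sellers receive.
On the curves, Pb = 620/11 - (2/11)Q and Ps = 20/9 + (2/9)Q; the wedge Ps − Pb = 10 gives 20/9 + (2/9)Q − (620/11 - (2/11)Q) = 10, so Q' = 158.75.
Then Pb = 620/11 − (2/11)·158.75 = 27.5 and Ps = 20/9 + (2/9)·158.75 = 37.5.
Buyers' price falls by P* − Pb = 32 − 27.5 = 4.5; sellers' price rises by Ps − P* = 37.5 − 32 = 5.5.
So producers capture 5.5/10 = 0.55 of each unit of subsidy.

Producer share = 0.55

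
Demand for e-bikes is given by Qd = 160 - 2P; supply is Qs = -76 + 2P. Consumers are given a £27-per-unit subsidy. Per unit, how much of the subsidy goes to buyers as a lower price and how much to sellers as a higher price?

Buyers gain £13.5 per unit; sellers gain £13.5 per unit

Pre-subsidy: 160 - 2P = -76 + 2P gives P* = 59, Q* = 42.
With the rebate, buyers effectively pay Pb = Ps − 27, where Ps is the price sellers receive.
Demand in terms of Ps becomes Qd = 160 − 2(Ps − 27) = 214 - 2Ps. Setting this equal to supply: 214 - 2Ps = -76 + 2Ps, so Ps = 72.5.
Buyers pay Pb = 72.5 − 27 = 45.5; Q' = -76 + 2·72.5 = 69.
Buyers' price falls by P* − Pb = 59 − 45.5 = 13.5; sellers' price rises by Ps − P* = 72.5 − 59 = 13.5.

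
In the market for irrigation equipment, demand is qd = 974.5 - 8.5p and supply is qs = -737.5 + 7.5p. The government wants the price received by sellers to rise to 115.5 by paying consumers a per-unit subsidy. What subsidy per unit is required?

At a seller price of 115.5, quantity supplied is -737.5 + 7.5·115.5 = 128.75.
Buyers absorb 128.75 only when they pay pb with 974.5 − 8.5·pb = 128.75, i.e. pb = 99.5.
s = ps − pb = 115.5 − 99.5 = 16.

Required subsidy s = 16 per unit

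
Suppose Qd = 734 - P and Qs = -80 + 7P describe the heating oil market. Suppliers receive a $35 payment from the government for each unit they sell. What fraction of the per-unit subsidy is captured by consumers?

Pre-subsidy: 734 - P = -80 + 7P gives P* = 101.75, Q* = 632.25.
With the subsidy, sellers receive Ps = Pb + 35 for each unit, where Pb is the price buyers pay.
Supply in terms of Pb becomes Qs = -80 + 7(Pb + 35) = 165 + 7Pb. Setting this equal to demand: 734 - Pb = 165 + 7Pb, so Pb = 71.125.
Sellers receive Ps = 71.125 + 35 = 106.125; Q' = 734 − 1·71.125 = 662.875.
Buyers' price falls by P* − Pb = 101.75 − 71.125 = 30.625; sellers' price rises by Ps − P* = 106.125 − 101.75 = 4.375.
So consumers capture 30.625/35 = 0.875 of each unit of subsidy.

Consumer share = 0.875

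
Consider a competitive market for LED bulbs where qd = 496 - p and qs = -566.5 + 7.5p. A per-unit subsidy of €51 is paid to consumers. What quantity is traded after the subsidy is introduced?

Pre-subsidy: 496 - p = -566.5 + 7.5p gives p* = 125, q* = 371.
With the rebate, buyers effectively pay pb = ps − 51, where ps is the price sellers receive.
Demand in terms of ps becomes qd = 496 − 1(ps − 51) = 547 - ps. Setting this equal to supply: 547 - ps = -566.5 + 7.5ps, so ps = 131.
Buyers pay pb = 131 − 51 = 80; q' = -566.5 + 7.5·131 = 416.

q' = 416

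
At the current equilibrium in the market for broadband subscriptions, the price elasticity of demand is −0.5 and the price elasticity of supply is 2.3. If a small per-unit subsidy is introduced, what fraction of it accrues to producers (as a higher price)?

Producer share = 5/28

For a small subsidy around the equilibrium, the benefit split depends on the relative slopes, which at a point are proportional to the elasticities.
Buyer share = εs/(εs + |εd|) = 2.3/(2.3 + 0.5) = 23/28; seller share = |εd|/(εs + |εd|) = 5/28.
So producers capture 5/28 of the subsidy.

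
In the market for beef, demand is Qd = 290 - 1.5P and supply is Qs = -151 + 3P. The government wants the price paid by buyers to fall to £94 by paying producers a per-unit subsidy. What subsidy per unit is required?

At a buyer price of 94, quantity demanded is 290 − 1.5·94 = 149.
Sellers supply 149 only when they receive Ps with -151 + 3·Ps = 149, i.e. Ps = 100.
s = Ps − Pb = 100 − 94 = 6.

Required subsidy s = £6 per unit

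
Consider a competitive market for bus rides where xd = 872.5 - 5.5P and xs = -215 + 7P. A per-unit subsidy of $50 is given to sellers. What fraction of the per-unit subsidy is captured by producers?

Pre-subsidy: 872.5 - 5.5P = -215 + 7P gives P* = 87, x* = 394.
With the subsidy, sellers receive Ps = Pb + 50 for each unit, where Pb is the price buyers pay.
Supply in terms of Pb becomes xs = -215 + 7(Pb + 50) = 135 + 7Pb. Setting this equal to demand: 872.5 - 5.5Pb = 135 + 7Pb, so Pb = 59.
Sellers receive Ps = 59 + 50 = 109; x' = 872.5 − 5.5·59 = 548.
Buyers' price falls by P* − Pb = 87 − 59 = 28; sellers' price rises by Ps − P* = 109 − 87 = 22.
So producers capture 22/50 = 0.44 of each unit of subsidy.

Producer share = 0.44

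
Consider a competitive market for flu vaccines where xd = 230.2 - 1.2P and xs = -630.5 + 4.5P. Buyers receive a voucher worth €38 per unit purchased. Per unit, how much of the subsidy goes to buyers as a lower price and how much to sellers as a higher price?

Pre-subsidy: 230.2 - 1.2P = -630.5 + 4.5P gives P* = 151, x* = 49.
With the rebate, buyers effectively pay Pb = Ps − 38, where Ps is the price sellers receive.
Demand in terms of Ps becomes xd = 230.2 − 1.2(Ps − 38) = 275.8 - 1.2Ps. Setting this equal to supply: 275.8 - 1.2Ps = -630.5 + 4.5Ps, so Ps = 159.
Buyers pay Pb = 159 − 38 = 121; x' = -630.5 + 4.5·159 = 85.
Buyers' price falls by P* − Pb = 151 − 121 = 30; sellers' price rises by Ps − P* = 159 − 151 = 8.

Buyers gain €30 per unit; sellers gain €8 per unit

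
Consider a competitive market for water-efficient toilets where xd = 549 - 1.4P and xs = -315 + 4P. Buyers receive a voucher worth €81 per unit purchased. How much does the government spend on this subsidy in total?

Pre-subsidy: 549 - 1.4P = -315 + 4P gives P* = 160, x* = 325.
With the rebate, buyers effectively pay Pb = Ps − 81, where Ps is the price sellers receive.
Demand in terms of Ps becomes xd = 549 − 1.4(Ps − 81) = 662.4 - 1.4Ps. Setting this equal to supply: 662.4 - 1.4Ps = -315 + 4Ps, so Ps = 181.
Buyers pay Pb = 181 − 81 = 100; x' = -315 + 4·181 = 409.
Government outlay = subsidy × quantity = 81 × 409 = 33129.

Government cost = €33129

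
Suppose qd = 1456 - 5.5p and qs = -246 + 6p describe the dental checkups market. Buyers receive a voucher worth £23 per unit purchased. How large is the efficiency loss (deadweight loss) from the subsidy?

Pre-subsidy: 1456 - 5.5p = -246 + 6p gives p* = 148, q* = 642.
With the rebate, buyers effectively pay pb = ps − 23, where ps is the price sellers receive.
Demand in terms of ps becomes qd = 1456 − 5.5(ps − 23) = 1582.5 - 5.5ps. Setting this equal to supply: 1582.5 - 5.5ps = -246 + 6ps, so ps = 159.
Buyers pay pb = 159 − 23 = 136; q' = -246 + 6·159 = 708.
The subsidy expands output by 708 − 642 = 66 past the efficient level; on those units the gap between marginal cost and willingness to pay runs from 0 up to 23.
DWL = ½ × 23 × 66 = 759.

Deadweight loss = £759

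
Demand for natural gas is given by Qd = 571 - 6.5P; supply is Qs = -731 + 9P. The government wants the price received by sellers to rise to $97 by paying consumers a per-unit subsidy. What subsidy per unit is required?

At a seller price of 97, quantity supplied is -731 + 9·97 = 142.
Buyers absorb 142 only when they pay Pb with 571 − 6.5·Pb = 142, i.e. Pb = 66.
s = Ps − Pb = 97 − 66 = 31.

Required subsidy s = $31 per unit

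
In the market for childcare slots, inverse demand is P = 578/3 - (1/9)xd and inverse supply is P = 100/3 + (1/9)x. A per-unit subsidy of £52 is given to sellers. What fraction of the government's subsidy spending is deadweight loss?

DWL / government spending = 39/317

Pre-subsidy: 578/3 - (1/9)x = 100/3 + (1/9)x gives x* = 717 and P* = 113.
With the subsidy, sellers receive Ps = Pb + 52 for each unit, where Pb is the price buyers pay.
On the curves, Pb = 578/3 - (1/9)x and Ps = 100/3 + (1/9)x; the wedge Ps − Pb = 52 gives 100/3 + (1/9)x − (578/3 - (1/9)x) = 52, so x' = 951.
Then Pb = 578/3 − (1/9)·951 = 87 and Ps = 100/3 + (1/9)·951 = 139.
ΔCS = ½(717 + 951)(113 − 87) = 21684; ΔPS = ½(717 + 951)(139 − 113) = 21684.
Government spending = 52 × 951 = 49452.
DWL = ½ × 52 × (951 − 717) = 6084; fraction = 6084 / 49452 = 39/317.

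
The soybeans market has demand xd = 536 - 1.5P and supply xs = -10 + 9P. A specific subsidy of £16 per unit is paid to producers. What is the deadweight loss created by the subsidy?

Deadweight loss = 1152/7

Pre-subsidy: 536 - 1.5P = -10 + 9P gives P* = 52, x* = 458.
With the subsidy, sellers receive Ps = Pb + 16 for each unit, where Pb is the price buyers pay.
Supply in terms of Pb becomes xs = -10 + 9(Pb + 16) = 134 + 9Pb. Setting this equal to demand: 536 - 1.5Pb = 134 + 9Pb, so Pb = 268/7.
Sellers receive Ps = 268/7 + 16 = 380/7; x' = 536 − 1.5·(268/7) = 3350/7.
The subsidy expands output by 3350/7 − 458 = 144/7 past the efficient level; on those units the gap between marginal cost and willingness to pay runs from 0 up to 16.
DWL = ½ × 16 × 144/7 = 1152/7.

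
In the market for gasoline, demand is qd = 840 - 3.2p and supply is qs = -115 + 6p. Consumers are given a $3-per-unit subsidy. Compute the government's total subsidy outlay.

Pre-subsidy: 840 - 3.2p = -115 + 6p gives p* = 4775/46, q* = 11680/23.
With the rebate, buyers effectively pay pb = ps − 3, where ps is the price sellers receive.
Demand in terms of ps becomes qd = 840 − 3.2(ps − 3) = 849.6 - 3.2ps. Setting this equal to supply: 849.6 - 3.2ps = -115 + 6ps, so ps = 4823/46.
Buyers pay pb = 4823/46 − 3 = 4685/46; q' = -115 + 6·(4823/46) = 11824/23.
Government outlay = subsidy × quantity = 3 × 11824/23 = 35472/23.

Government cost = 35472/23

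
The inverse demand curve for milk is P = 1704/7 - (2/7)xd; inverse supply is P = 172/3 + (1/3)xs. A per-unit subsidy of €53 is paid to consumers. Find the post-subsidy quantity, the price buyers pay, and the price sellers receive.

Pre-subsidy: 1704/7 - (2/7)x = 172/3 + (1/3)x gives x* = 3908/13 and P* = 2048/13.
With the rebate, buyers effectively pay Pb = Ps − 53, where Ps is the price sellers receive.
On the curves, Pb = 1704/7 - (2/7)x and Ps = 172/3 + (1/3)x; the wedge Ps − Pb = 53 gives 172/3 + (1/3)x − (1704/7 - (2/7)x) = 53, so x' = 5021/13.
Then Pb = 1704/7 − (2/7)·(5021/13) = 1730/13 and Ps = 172/3 + (1/3)·(5021/13) = 2419/13.

x' = 5021/13; buyers pay 1730/13; sellers receive 2419/13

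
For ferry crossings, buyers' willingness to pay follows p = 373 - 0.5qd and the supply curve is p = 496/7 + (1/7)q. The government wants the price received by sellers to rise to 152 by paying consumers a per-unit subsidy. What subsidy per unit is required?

At a seller price of 152, quantity supplied is -496 + 7·152 = 568.
Buyers absorb 568 only when they pay pb = 373 − 0.5·568 = 89.
s = ps − pb = 152 − 89 = 63.

Required subsidy s = 63 per unit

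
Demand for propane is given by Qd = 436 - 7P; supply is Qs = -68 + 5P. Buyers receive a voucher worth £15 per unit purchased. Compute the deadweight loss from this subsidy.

Deadweight loss = £328.125

Pre-subsidy: 436 - 7P = -68 + 5P gives P* = 42, Q* = 142.
With the rebate, buyers effectively pay Pb = Ps − 15, where Ps is the price sellers receive.
Demand in terms of Ps becomes Qd = 436 − 7(Ps − 15) = 541 - 7Ps. Setting this equal to supply: 541 - 7Ps = -68 + 5Ps, so Ps = 50.75.
Buyers pay Pb = 50.75 − 15 = 35.75; Q' = -68 + 5·50.75 = 185.75.
The subsidy expands output by 185.75 − 142 = 43.75 past the efficient level; on those units the gap between marginal cost and willingness to pay runs from 0 up to 15.
DWL = ½ × 15 × 43.75 = 328.125.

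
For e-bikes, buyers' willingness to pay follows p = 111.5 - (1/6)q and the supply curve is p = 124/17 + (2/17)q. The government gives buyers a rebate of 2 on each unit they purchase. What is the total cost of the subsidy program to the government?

Government cost = 21666/29

Pre-subsidy: 111.5 - (1/6)q = 124/17 + (2/17)q gives q* = 10629/29 and p* = 1462/29.
With the rebate, buyers effectively pay pb = ps − 2, where ps is the price sellers receive.
On the curves, pb = 111.5 - (1/6)q and ps = 124/17 + (2/17)q; the wedge ps − pb = 2 gives 124/17 + (2/17)q − (111.5 - (1/6)q) = 2, so q' = 10833/29.
Then pb = 111.5 − (1/6)·(10833/29) = 1428/29 and ps = 124/17 + (2/17)·(10833/29) = 1486/29.
Government outlay = subsidy × quantity = 2 × 10833/29 = 21666/29.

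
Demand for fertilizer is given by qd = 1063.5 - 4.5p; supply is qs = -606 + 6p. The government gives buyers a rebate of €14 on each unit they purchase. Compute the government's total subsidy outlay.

Pre-subsidy: 1063.5 - 4.5p = -606 + 6p gives p* = 159, q* = 348.
With the rebate, buyers effectively pay pb = ps − 14, where ps is the price sellers receive.
Demand in terms of ps becomes qd = 1063.5 − 4.5(ps − 14) = 1126.5 - 4.5ps. Setting this equal to supply: 1126.5 - 4.5ps = -606 + 6ps, so ps = 165.
Buyers pay pb = 165 − 14 = 151; q' = -606 + 6·165 = 384.
Government outlay = subsidy × quantity = 14 × 384 = 5376.

Government cost = €5376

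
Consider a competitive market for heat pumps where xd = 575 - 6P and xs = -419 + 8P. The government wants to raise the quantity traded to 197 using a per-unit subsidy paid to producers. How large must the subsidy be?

At x = 197, invert demand for the buyer price: Pb = (575 − 197)/6 = 63; invert supply for the seller price: Ps = (197 − (-419))/8 = 77.
The subsidy must fill the gap: s = Ps − Pb = 77 − 63 = 14.

Required subsidy s = 14 per unit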